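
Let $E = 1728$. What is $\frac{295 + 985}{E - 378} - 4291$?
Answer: $- \frac{579157}{135} \approx -4290.1$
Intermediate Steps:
$\frac{295 + 985}{E - 378} - 4291 = \frac{295 + 985}{1728 - 378} - 4291 = \frac{1280}{1350} - 4291 = 1280 \cdot \frac{1}{1350} - 4291 = \frac{128}{135} - 4291 = - \frac{579157}{135}$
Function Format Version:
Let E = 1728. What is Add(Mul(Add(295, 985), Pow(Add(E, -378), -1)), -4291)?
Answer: Rational(-579157, 135) ≈ -4290.1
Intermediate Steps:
Add(Mul(Add(295, 985), Pow(Add(E, -378), -1)), -4291) = Add(Mul(Add(295, 985), Pow(Add(1728, -378), -1)), -4291) = Add(Mul(1280, Pow(1350, -1)), -4291) = Add(Mul(1280, Rational(1, 1350)), -4291) = Add(Rational(128, 135), -4291) = Rational(-579157, 135)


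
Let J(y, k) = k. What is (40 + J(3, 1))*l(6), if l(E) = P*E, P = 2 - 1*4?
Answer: -492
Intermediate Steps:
P = -2 (P = 2 - 4 = -2)
l(E) = -2*E
(40 + J(3, 1))*l(6) = (40 + 1)*(-2*6) = 41*(-12) = -492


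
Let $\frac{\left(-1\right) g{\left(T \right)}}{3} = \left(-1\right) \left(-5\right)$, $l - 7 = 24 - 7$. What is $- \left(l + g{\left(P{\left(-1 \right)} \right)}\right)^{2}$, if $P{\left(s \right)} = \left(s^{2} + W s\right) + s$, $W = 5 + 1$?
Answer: $-81$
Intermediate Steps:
$l = 24$ ($l = 7 + \left(24 - 7\right) = 7 + 17 = 24$)
$W = 6$
$P{\left(s \right)} = s^{2} + 7 s$ ($P{\left(s \right)} = \left(s^{2} + 6 s\right) + s = s^{2} + 7 s$)
$g{\left(T \right)} = -15$ ($g{\left(T \right)} = - 3 \left(\left(-1\right) \left(-5\right)\right) = \left(-3\right) 5 = -15$)
$- \left(l + g{\left(P{\left(-1 \right)} \right)}\right)^{2} = - \left(24 - 15\right)^{2} = - 9^{2} = \left(-1\right) 81 = -81$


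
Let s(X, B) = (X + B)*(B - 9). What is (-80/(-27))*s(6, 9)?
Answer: 0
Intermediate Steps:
s(X, B) = (-9 + B)*(B + X) (s(X, B) = (B + X)*(-9 + B) = (-9 + B)*(B + X))
(-80/(-27))*s(6, 9) = (-80/(-27))*(9² - 9*9 - 9*6 + 9*6) = (-1/27*(-80))*(81 - 81 - 54 + 54) = (80/27)*0 = 0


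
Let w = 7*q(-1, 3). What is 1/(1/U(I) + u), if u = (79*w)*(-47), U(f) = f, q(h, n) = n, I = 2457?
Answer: -2457/191579660 ≈ -1.2825e-5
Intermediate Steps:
w = 21 (w = 7*3 = 21)
u = -77973 (u = (79*21)*(-47) = 1659*(-47) = -77973)
1/(1/U(I) + u) = 1/(1/2457 - 77973) = 1/(-191579660/2457) = -2457/191579660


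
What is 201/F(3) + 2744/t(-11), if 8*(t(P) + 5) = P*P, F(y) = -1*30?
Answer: 214093/810 ≈ 264.31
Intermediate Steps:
F(y) = -30
t(P) = -5 + P²/8 (t(P) = -5 + (P*P)/8 = -5 + P²/8)
201/F(3) + 2744/t(-11) = 201/(-30) + 2744/(-5 + (⅛)*(-11)²) = 201*(-1/30) + 2744/(-5 + (⅛)*121) = -67/10 + 2744/(-5 + 121/8) = -67/10 + 2744/(81/8) = -67/10 + 2744*(8/81) = -67/10 + 21952/81 = 214093/810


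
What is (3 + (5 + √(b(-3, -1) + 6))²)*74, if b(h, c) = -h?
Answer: 4958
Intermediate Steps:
(3 + (5 + √(b(-3, -1) + 6))²)*74 = (3 + (5 + √(-1*(-3) + 6))²)*74 = (3 + (5 + √(3 + 6))²)*74 = (3 + (5 + √9)²)*74 = (3 + (5 + 3)²)*74 = (3 + 8²)*74 = (3 + 64)*74 = 67*74 = 4958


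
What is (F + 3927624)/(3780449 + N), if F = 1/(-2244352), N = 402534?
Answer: 8814970779647/9388086262016 ≈ 0.93895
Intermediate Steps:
F = -1/2244352 ≈ -4.4556e-7
(F + 3927624)/(3780449 + N) = (-1/2244352 + 3927624)/(3780449 + 402534) = (8814970779647/2244352)/4182983 = (8814970779647/2244352)*(1/4182983) = 8814970779647/9388086262016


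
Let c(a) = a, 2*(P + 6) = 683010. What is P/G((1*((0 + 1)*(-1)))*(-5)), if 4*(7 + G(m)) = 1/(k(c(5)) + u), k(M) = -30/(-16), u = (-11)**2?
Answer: -111897839/2293 ≈ -48800.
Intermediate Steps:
P = 341499 (P = -6 + (1/2)*683010 = -6 + 341505 = 341499)
u = 121
k(M) = 15/8 (k(M) = -30*(-1/16) = 15/8)
G(m) = -6879/983 (G(m) = -7 + 1/(4*(15/8 + 121)) = -7 + 1/(4*(983/8)) = -7 + (1/4)*(8/983) = -7 + 2/983 = -6879/983)
P/G((1*((0 + 1)*(-1)))*(-5)) = 341499/(-6879/983) = 341499*(-983/6879) = -111897839/2293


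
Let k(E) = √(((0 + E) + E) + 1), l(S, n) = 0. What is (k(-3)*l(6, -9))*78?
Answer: 0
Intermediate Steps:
k(E) = √(1 + 2*E) (k(E) = √((E + E) + 1) = √(2*E + 1) = √(1 + 2*E))
(k(-3)*l(6, -9))*78 = (√(1 + 2*(-3))*0)*78 = (√(1 - 6)*0)*78 = (√(-5)*0)*78 = ((I*√5)*0)*78 = 0*78 = 0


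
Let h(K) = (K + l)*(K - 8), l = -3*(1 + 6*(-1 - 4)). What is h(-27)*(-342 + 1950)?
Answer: -3376800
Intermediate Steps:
l = 87 (l = -3*(1 + 6*(-5)) = -3*(1 - 30) = -3*(-29) = 87)
h(K) = (-8 + K)*(87 + K) (h(K) = (K + 87)*(K - 8) = (87 + K)*(-8 + K) = (-8 + K)*(87 + K))
h(-27)*(-342 + 1950) = (-696 + (-27)² + 79*(-27))*(-342 + 1950) = (-696 + 729 - 2133)*1608 = -2100*1608 = -3376800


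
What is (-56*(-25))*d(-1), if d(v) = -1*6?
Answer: -8400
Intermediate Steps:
d(v) = -6
(-56*(-25))*d(-1) = -56*(-25)*(-6) = 1400*(-6) = -8400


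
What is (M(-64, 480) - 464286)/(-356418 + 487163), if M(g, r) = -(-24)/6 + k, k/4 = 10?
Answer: -464242/130745 ≈ -3.5507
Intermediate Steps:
k = 40 (k = 4*10 = 40)
M(g, r) = 44 (M(g, r) = -(-24)/6 + 40 = -12*(-1/3) + 40 = 4 + 40 = 44)
(M(-64, 480) - 464286)/(-356418 + 487163) = (44 - 464286)/(-356418 + 487163) = -464242/130745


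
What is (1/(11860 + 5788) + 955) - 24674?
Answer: -418592911/17648 ≈ -23719.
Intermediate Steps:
(1/(11860 + 5788) + 955) - 24674 = (1/17648 + 955) - 24674 = 16853841/17648 - 24674 = -418592911/17648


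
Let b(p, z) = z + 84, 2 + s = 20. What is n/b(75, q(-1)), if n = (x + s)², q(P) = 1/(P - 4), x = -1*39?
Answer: 2205/419 ≈ 5.2625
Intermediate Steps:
x = -39
s = 18 (s = -2 + 20 = 18)
q(P) = 1/(-4 + P)
b(p, z) = 84 + z
n = 441 (n = (-39 + 18)² = (-21)² = 441)
n/b(75, q(-1)) = 441/(84 + 1/(-4 - 1)) = 441/(84 + 1/(-5)) = 441/(84 - ⅕) = 441/(419/5) = 441*(5/419) = 2205/419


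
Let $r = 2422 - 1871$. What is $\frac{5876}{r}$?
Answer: $\frac{5876}{551} \approx 10.664$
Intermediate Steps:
$r = 551$ ($r = 2422 - 1871 = 551$)
$\frac{5876}{r} = \frac{5876}{551}$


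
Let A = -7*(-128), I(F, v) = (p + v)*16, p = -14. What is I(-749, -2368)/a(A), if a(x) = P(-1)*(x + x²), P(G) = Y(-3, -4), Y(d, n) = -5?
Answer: 397/41860 ≈ 0.0094840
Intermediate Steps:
P(G) = -5
I(F, v) = -224 + 16*v (I(F, v) = (-14 + v)*16 = -224 + 16*v)
A = 896
a(x) = -5*x - 5*x² (a(x) = -5*(x + x²) = -5*x - 5*x²)
I(-749, -2368)/a(A) = (-224 + 16*(-2368))/((-5*896*(1 + 896))) = (-224 - 37888)/((-5*896*897)) = -38112/(-4018560) = -38112*(-1/4018560) = 397/41860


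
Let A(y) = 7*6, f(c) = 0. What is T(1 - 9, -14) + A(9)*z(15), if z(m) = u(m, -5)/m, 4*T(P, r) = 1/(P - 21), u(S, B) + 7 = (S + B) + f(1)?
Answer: 4867/580 ≈ 8.3914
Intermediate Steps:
u(S, B) = -7 + B + S (u(S, B) = -7 + ((S + B) + 0) = -7 + ((B + S) + 0) = -7 + (B + S) = -7 + B + S)
T(P, r) = 1/(4*(-21 + P)) (T(P, r) = 1/(4*(P - 21)) = 1/(4*(-21 + P)))
A(y) = 42
z(m) = (-12 + m)/m (z(m) = (-7 - 5 + m)/m = (-12 + m)/m)
T(1 - 9, -14) + A(9)*z(15) = 1/(4*(-21 + (1 - 9))) + 42*((-12 + 15)/15) = 1/(4*(-21 - 8)) + 42*((1/15)*3) = (1/4)/(-29) + 42*(1/5) = (1/4)*(-1/29) + 42/5 = -1/116 + 42/5 = 4867/580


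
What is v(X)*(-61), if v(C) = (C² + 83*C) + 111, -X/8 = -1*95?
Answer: -39088251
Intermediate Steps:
X = 760 (X = -(-8)*95 = -8*(-95) = 760)
v(C) = 111 + C² + 83*C
v(X)*(-61) = (111 + 760² + 83*760)*(-61) = (111 + 577600 + 63080)*(-61) = 640791*(-61) = -39088251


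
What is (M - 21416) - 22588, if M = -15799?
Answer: -59803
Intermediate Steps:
(M - 21416) - 22588 = (-15799 - 21416) - 22588 = -37215 - 22588 = -59803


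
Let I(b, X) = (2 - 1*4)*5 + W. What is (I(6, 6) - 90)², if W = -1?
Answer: 10201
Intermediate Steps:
I(b, X) = -11 (I(b, X) = (2 - 1*4)*5 - 1 = (2 - 4)*5 - 1 = -2*5 - 1 = -10 - 1 = -11)
(I(6, 6) - 90)² = (-11 - 90)² = (-101)² = 10201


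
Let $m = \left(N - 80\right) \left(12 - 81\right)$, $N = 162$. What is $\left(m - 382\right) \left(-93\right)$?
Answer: $561720$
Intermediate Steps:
$m = -5658$ ($m = \left(162 - 80\right) \left(12 - 81\right) = 82 \left(-69\right) = -5658$)
$\left(m - 382\right) \left(-93\right) = \left(-5658 - 382\right) \left(-93\right) = \left(-6040\right) \left(-93\right) = 561720$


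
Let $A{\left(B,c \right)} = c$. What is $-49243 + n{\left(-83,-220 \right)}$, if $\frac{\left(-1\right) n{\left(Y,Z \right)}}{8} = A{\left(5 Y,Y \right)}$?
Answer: $-48579$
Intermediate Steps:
$n{\left(Y,Z \right)} = - 8 Y$
$-49243 + n{\left(-83,-220 \right)} = -49243 - -664 = -49243 + 664 = -48579$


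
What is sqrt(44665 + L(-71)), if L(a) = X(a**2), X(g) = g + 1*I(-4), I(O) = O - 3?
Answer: sqrt(49699) ≈ 222.93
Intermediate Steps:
I(O) = -3 + O
X(g) = -7 + g (X(g) = g + 1*(-3 - 4) = g + 1*(-7) = g - 7 = -7 + g)
L(a) = -7 + a**2
sqrt(44665 + L(-71)) = sqrt(44665 + (-7 + (-71)**2)) = sqrt(44665 + (-7 + 5041)) = sqrt(44665 + 5034) = sqrt(49699)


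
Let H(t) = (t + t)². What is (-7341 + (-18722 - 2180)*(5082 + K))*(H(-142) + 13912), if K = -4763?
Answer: -631248870872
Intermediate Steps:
H(t) = 4*t² (H(t) = (2*t)² = 4*t²)
(-7341 + (-18722 - 2180)*(5082 + K))*(H(-142) + 13912) = (-7341 + (-18722 - 2180)*(5082 - 4763))*(4*(-142)² + 13912) = (-7341 - 20902*319)*(4*20164 + 13912) = (-7341 - 6667738)*(80656 + 13912) = -6675079*94568 = -631248870872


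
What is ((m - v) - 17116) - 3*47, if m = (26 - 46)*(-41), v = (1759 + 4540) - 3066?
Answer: -19670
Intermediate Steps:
v = 3233 (v = 6299 - 3066 = 3233)
m = 820 (m = -20*(-41) = 820)
((m - v) - 17116) - 3*47 = ((820 - 1*3233) - 17116) - 3*47 = ((820 - 3233) - 17116) - 141 = (-2413 - 17116) - 141 = -19529 - 141 = -19670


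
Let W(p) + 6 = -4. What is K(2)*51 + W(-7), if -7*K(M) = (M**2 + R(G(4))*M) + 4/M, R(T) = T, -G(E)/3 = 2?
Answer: 236/7 ≈ 33.714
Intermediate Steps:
G(E) = -6 (G(E) = -3*2 = -6)
W(p) = -10 (W(p) = -6 - 4 = -10)
K(M) = -4/(7*M) - M**2/7 + 6*M/7 (K(M) = -((M**2 - 6*M) + 4/M)/7 = -(M**2 - 6*M + 4/M)/7 = -4/(7*M) - M**2/7 + 6*M/7)
K(2)*51 + W(-7) = ((1/7)*(-4 + 2**2*(6 - 1*2))/2)*51 - 10 = ((1/7)*(1/2)*(-4 + 4*(6 - 2)))*51 - 10 = ((1/7)*(1/2)*(-4 + 4*4))*51 - 10 = ((1/7)*(1/2)*(-4 + 16))*51 - 10 = ((1/7)*(1/2)*12)*51 - 10 = (6/7)*51 - 10 = 306/7 - 10 = 236/7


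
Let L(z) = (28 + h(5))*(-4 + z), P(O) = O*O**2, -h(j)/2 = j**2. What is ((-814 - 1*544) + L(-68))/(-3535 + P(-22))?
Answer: -226/14183 ≈ -0.015935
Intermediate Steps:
h(j) = -2*j**2
P(O) = O**3
L(z) = 88 - 22*z (L(z) = (28 - 2*5**2)*(-4 + z) = (28 - 2*25)*(-4 + z) = (28 - 50)*(-4 + z) = -22*(-4 + z) = 88 - 22*z)
((-814 - 1*544) + L(-68))/(-3535 + P(-22)) = ((-814 - 1*544) + (88 - 22*(-68)))/(-3535 + (-22)**3) = ((-814 - 544) + (88 + 1496))/(-3535 - 10648) = (-1358 + 1584)/(-14183) = 226*(-1/14183) = -226/14183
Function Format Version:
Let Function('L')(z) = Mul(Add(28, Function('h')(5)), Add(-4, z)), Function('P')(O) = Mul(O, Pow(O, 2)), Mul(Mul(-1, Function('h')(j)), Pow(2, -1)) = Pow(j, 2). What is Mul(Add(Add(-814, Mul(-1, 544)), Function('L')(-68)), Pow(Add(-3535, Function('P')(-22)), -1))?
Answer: Rational(-226, 14183) ≈ -0.015935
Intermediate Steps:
Function('h')(j) = Mul(-2, Pow(j, 2))
Function('P')(O) = Pow(O, 3)
Function('L')(z) = Add(88, Mul(-22, z)) (Function('L')(z) = Mul(Add(28, Mul(-2, Pow(5, 2))), Add(-4, z)) = Mul(Add(28, Mul(-2, 25)), Add(-4, z)) = Mul(Add(28, -50), Add(-4, z)) = Mul(-22, Add(-4, z)) = Add(88, Mul(-22, z)))
Mul(Add(Add(-814, Mul(-1, 544)), Function('L')(-68)), Pow(Add(-3535, Function('P')(-22)), -1)) = Mul(Add(Add(-814, Mul(-1, 544)), Add(88, Mul(-22, -68))), Pow(Add(-3535, Pow(-22, 3)), -1)) = Mul(Add(Add(-814, -544), Add(88, 1496)), Pow(Add(-3535, -10648), -1)) = Mul(Add(-1358, 1584), Pow(-14183, -1)) = Mul(226, Rational(-1, 14183)) = Rational(-226, 14183)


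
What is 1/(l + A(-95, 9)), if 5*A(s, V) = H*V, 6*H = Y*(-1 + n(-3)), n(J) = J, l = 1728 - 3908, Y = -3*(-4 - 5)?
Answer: -5/11062 ≈ -0.00045200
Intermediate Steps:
Y = 27 (Y = -3*(-9) = 27)
l = -2180
H = -18 (H = (27*(-1 - 3))/6 = (27*(-4))/6 = (⅙)*(-108) = -18)
A(s, V) = -18*V/5 (A(s, V) = (-18*V)/5 = -18*V/5)
1/(l + A(-95, 9)) = 1/(-2180 - 18/5*9) = 1/(-2180 - 162/5) = 1/(-11062/5) = -5/11062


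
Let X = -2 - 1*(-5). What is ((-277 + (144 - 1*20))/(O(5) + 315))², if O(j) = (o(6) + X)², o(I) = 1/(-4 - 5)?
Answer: 153586449/685968481 ≈ 0.22390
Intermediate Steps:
X = 3 (X = -2 + 5 = 3)
o(I) = -⅑ (o(I) = 1/(-9) = -⅑)
O(j) = 676/81 (O(j) = (-⅑ + 3)² = (26/9)² = 676/81)
((-277 + (144 - 1*20))/(O(5) + 315))² = ((-277 + (144 - 1*20))/(676/81 + 315))² = ((-277 + (144 - 20))/(26191/81))² = ((-277 + 124)*(81/26191))² = (-153*81/26191)² = (-12393/26191)² = 153586449/685968481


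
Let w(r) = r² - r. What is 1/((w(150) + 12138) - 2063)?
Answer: 1/32425 ≈ 3.0840e-5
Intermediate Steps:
1/((w(150) + 12138) - 2063) = 1/((150*(-1 + 150) + 12138) - 2063) = 1/((150*149 + 12138) - 2063) = 1/((22350 + 12138) - 2063) = 1/(34488 - 2063) = 1/32425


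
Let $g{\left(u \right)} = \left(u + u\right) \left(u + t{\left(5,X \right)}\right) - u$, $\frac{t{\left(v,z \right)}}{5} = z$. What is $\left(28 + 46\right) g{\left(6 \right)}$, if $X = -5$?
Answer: $-17316$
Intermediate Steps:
$t{\left(v,z \right)} = 5 z$
$g{\left(u \right)} = - u + 2 u \left(-25 + u\right)$ ($g{\left(u \right)} = \left(u + u\right) \left(u + 5 \left(-5\right)\right) - u = 2 u \left(u - 25\right) - u = 2 u \left(-25 + u\right) - u = - u + 2 u \left(-25 + u\right)$)
$\left(28 + 46\right) g{\left(6 \right)} = \left(28 + 46\right) 6 \left(-51 + 2 \cdot 6\right) = 74 \cdot 6 \left(-51 + 12\right) = 74 \cdot 6 \left(-39\right) = 74 \left(-234\right) = -17316$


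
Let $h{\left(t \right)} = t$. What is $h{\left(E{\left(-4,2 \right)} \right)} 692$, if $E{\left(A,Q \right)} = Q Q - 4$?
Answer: $0$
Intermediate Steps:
$E{\left(A,Q \right)} = -4 + Q^{2}$ ($E{\left(A,Q \right)} = Q^{2} - 4 = -4 + Q^{2}$)
$h{\left(E{\left(-4,2 \right)} \right)} 692 = \left(-4 + 2^{2}\right) 692 = \left(-4 + 4\right) 692 = 0 \cdot 692 = 0$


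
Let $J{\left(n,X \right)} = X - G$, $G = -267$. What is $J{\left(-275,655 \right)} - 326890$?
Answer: $-325968$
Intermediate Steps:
$J{\left(n,X \right)} = 267 + X$ ($J{\left(n,X \right)} = X - -267 = X + 267 = 267 + X$)
$J{\left(-275,655 \right)} - 326890 = \left(267 + 655\right) - 326890 = 922 - 326890 = -325968$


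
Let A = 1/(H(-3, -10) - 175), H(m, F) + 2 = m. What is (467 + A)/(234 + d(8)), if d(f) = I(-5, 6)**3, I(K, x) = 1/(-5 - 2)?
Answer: 28832237/14446980 ≈ 1.9957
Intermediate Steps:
H(m, F) = -2 + m
I(K, x) = -1/7 (I(K, x) = 1/(-7) = -1/7)
A = -1/180 (A = 1/((-2 - 3) - 175) = 1/(-5 - 175) = 1/(-180) = -1/180 ≈ -0.0055556)
d(f) = -1/343 (d(f) = (-1/7)**3 = -1/343)
(467 + A)/(234 + d(8)) = (467 - 1/180)/(234 - 1/343) = 84059/(180*(80261/343)) = (84059/180)*(343/80261) = 28832237/14446980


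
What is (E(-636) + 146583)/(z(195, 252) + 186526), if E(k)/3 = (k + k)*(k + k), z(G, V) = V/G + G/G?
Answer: 325034775/12124339 ≈ 26.808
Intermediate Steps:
z(G, V) = 1 + V/G (z(G, V) = V/G + 1 = 1 + V/G)
E(k) = 12*k² (E(k) = 3*((k + k)*(k + k)) = 3*((2*k)*(2*k)) = 3*(4*k²) = 12*k²)
(E(-636) + 146583)/(z(195, 252) + 186526) = (12*(-636)² + 146583)/((195 + 252)/195 + 186526) = (12*404496 + 146583)/((1/195)*447 + 186526) = (4853952 + 146583)/(149/65 + 186526) = 5000535/(12124339/65) = 5000535*(65/12124339) = 325034775/12124339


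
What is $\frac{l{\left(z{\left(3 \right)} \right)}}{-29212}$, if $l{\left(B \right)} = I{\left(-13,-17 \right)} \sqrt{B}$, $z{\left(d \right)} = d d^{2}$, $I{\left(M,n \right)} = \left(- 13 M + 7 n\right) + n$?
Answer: $- \frac{99 \sqrt{3}}{29212} \approx -0.00587$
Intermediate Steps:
$I{\left(M,n \right)} = - 13 M + 8 n$
$z{\left(d \right)} = d^{3}$
$l{\left(B \right)} = 33 \sqrt{B}$ ($l{\left(B \right)} = \left(\left(-13\right) \left(-13\right) + 8 \left(-17\right)\right) \sqrt{B} = \left(169 - 136\right) \sqrt{B} = 33 \sqrt{B}$)
$\frac{l{\left(z{\left(3 \right)} \right)}}{-29212} = \frac{33 \sqrt{3^{3}}}{-29212} = 33 \sqrt{27} \left(- \frac{1}{29212}\right) = 33 \cdot 3 \sqrt{3} \left(- \frac{1}{29212}\right) = 99 \sqrt{3} \left(- \frac{1}{29212}\right) = - \frac{99 \sqrt{3}}{29212}$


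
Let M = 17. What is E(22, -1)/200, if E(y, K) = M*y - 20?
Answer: 177/100 ≈ 1.7700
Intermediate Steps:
E(y, K) = -20 + 17*y (E(y, K) = 17*y - 20 = -20 + 17*y)
E(22, -1)/200 = (-20 + 17*22)/200 = (-20 + 374)*(1/200) = 354*(1/200) = 177/100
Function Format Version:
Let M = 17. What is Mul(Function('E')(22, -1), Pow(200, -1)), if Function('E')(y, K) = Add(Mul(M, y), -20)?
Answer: Rational(177, 100) ≈ 1.7700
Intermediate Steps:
Function('E')(y, K) = Add(-20, Mul(17, y)) (Function('E')(y, K) = Add(Mul(17, y), -20) = Add(-20, Mul(17, y)))
Mul(Function('E')(22, -1), Pow(200, -1)) = Mul(Add(-20, Mul(17, 22)), Pow(200, -1)) = Mul(Add(-20, 374), Rational(1, 200)) = Mul(354, Rational(1, 200)) = Rational(177, 100)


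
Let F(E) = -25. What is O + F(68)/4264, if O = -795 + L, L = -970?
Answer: -7525985/4264 ≈ -1765.0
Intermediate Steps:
O = -1765 (O = -795 - 970 = -1765)
O + F(68)/4264 = -1765 - 25/4264 = -7525985/4264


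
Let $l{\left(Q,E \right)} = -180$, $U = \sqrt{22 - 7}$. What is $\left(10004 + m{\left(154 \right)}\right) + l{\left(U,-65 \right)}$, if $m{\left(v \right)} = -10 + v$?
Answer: $9968$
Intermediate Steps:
$U = \sqrt{15} \approx 3.873$
$\left(10004 + m{\left(154 \right)}\right) + l{\left(U,-65 \right)} = \left(10004 + \left(-10 + 154\right)\right) - 180 = \left(10004 + 144\right) - 180 = 10148 - 180 = 9968$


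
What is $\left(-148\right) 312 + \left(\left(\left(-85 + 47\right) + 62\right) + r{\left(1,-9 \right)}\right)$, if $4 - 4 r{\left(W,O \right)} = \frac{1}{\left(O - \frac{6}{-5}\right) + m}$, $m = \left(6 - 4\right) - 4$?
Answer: $- \frac{9045591}{196} \approx -46151.0$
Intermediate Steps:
$m = -2$ ($m = 2 - 4 = -2$)
$r{\left(W,O \right)} = 1 - \frac{1}{4 \left(- \frac{4}{5} + O\right)}$ ($r{\left(W,O \right)} = 1 - \frac{1}{4 \left(\left(O - \frac{6}{-5}\right) - 2\right)} = 1 - \frac{1}{4 \left(\left(O - - \frac{6}{5}\right) - 2\right)} = 1 - \frac{1}{4 \left(\left(O + \frac{6}{5}\right) - 2\right)} = 1 - \frac{1}{4 \left(\left(\frac{6}{5} + O\right) - 2\right)} = 1 - \frac{1}{4 \left(- \frac{4}{5} + O\right)}$)
$\left(-148\right) 312 + \left(\left(\left(-85 + 47\right) + 62\right) + r{\left(1,-9 \right)}\right) = \left(-148\right) 312 + \left(\left(\left(-85 + 47\right) + 62\right) + \frac{-21 + 20 \left(-9\right)}{4 \left(-4 + 5 \left(-9\right)\right)}\right) = -46176 + \left(\left(-38 + 62\right) + \frac{-21 - 180}{4 \left(-4 - 45\right)}\right) = -46176 + \left(24 + \frac{1}{4} \frac{1}{-49} \left(-201\right)\right) = -46176 + \left(24 + \frac{1}{4} \left(- \frac{1}{49}\right) \left(-201\right)\right) = -46176 + \left(24 + \frac{201}{196}\right) = -46176 + \frac{4905}{196} = - \frac{9045591}{196}$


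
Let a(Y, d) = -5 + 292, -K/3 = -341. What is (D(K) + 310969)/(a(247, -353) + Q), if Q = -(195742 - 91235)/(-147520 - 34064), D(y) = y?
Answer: 4357904256/4016855 ≈ 1084.9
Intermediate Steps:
K = 1023 (K = -3*(-341) = 1023)
a(Y, d) = 287
Q = 8039/13968 (Q = -104507/(-181584) = -104507*(-1)/181584 = -1*(-8039/13968) = 8039/13968 ≈ 0.57553)
(D(K) + 310969)/(a(247, -353) + Q) = (1023 + 310969)/(287 + 8039/13968) = 311992/(4016855/13968) = 311992*(13968/4016855) = 4357904256/4016855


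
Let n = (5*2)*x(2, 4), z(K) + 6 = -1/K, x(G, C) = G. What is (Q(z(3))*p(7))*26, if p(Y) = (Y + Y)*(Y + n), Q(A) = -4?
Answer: -39312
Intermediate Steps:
z(K) = -6 - 1/K
n = 20 (n = (5*2)*2 = 10*2 = 20)
p(Y) = 2*Y*(20 + Y) (p(Y) = (Y + Y)*(Y + 20) = (2*Y)*(20 + Y) = 2*Y*(20 + Y))
(Q(z(3))*p(7))*26 = -8*7*(20 + 7)*26 = -8*7*27*26 = -4*378*26 = -1512*26 = -39312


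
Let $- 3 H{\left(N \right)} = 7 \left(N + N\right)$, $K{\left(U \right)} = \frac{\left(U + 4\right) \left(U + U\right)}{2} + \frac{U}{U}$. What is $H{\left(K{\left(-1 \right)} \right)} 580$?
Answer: $\frac{16240}{3} \approx 5413.3$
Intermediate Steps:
$K{\left(U \right)} = 1 + U \left(4 + U\right)$ ($K{\left(U \right)} = \left(4 + U\right) 2 U \frac{1}{2} + 1 = 2 U \left(4 + U\right) \frac{1}{2} + 1 = U \left(4 + U\right) + 1 = 1 + U \left(4 + U\right)$)
$H{\left(N \right)} = - \frac{14 N}{3}$ ($H{\left(N \right)} = - \frac{7 \left(N + N\right)}{3} = - \frac{7 \cdot 2 N}{3} = - \frac{14 N}{3}$)
$H{\left(K{\left(-1 \right)} \right)} 580 = - \frac{14 \left(1 + \left(-1\right)^{2} + 4 \left(-1\right)\right)}{3} \cdot 580 = - \frac{14 \left(1 + 1 - 4\right)}{3} \cdot 580 = \left(- \frac{14}{3}\right) \left(-2\right) 580 = \frac{28}{3} \cdot 580 = \frac{16240}{3}$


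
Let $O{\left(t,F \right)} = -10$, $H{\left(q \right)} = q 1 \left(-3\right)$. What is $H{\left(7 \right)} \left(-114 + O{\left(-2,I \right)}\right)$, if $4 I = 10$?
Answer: $2604$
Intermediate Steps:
$I = \frac{5}{2}$ ($I = \frac{1}{4} \cdot 10 = \frac{5}{2} \approx 2.5$)
$H{\left(q \right)} = - 3 q$ ($H{\left(q \right)} = q \left(-3\right) = - 3 q$)
$H{\left(7 \right)} \left(-114 + O{\left(-2,I \right)}\right) = \left(-3\right) 7 \left(-114 - 10\right) = \left(-21\right) \left(-124\right) = 2604$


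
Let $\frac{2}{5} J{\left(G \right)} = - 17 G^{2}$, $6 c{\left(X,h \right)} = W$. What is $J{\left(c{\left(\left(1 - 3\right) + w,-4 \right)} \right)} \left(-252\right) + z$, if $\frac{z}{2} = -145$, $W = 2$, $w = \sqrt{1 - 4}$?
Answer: $900$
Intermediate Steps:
$w = i \sqrt{3}$ ($w = \sqrt{-3} = i \sqrt{3} \approx 1.732 i$)
$c{\left(X,h \right)} = \frac{1}{3}$ ($c{\left(X,h \right)} = \frac{1}{6} \cdot 2 = \frac{1}{3}$)
$J{\left(G \right)} = - \frac{85 G^{2}}{2}$ ($J{\left(G \right)} = \frac{5 \left(- 17 G^{2}\right)}{2} = - \frac{85 G^{2}}{2}$)
$z = -290$ ($z = 2 \left(-145\right) = -290$)
$J{\left(c{\left(\left(1 - 3\right) + w,-4 \right)} \right)} \left(-252\right) + z = - \frac{85}{2 \cdot 9} \left(-252\right) - 290 = \left(- \frac{85}{2}\right) \frac{1}{9} \left(-252\right) - 290 = \left(- \frac{85}{18}\right) \left(-252\right) - 290 = 1190 - 290 = 900$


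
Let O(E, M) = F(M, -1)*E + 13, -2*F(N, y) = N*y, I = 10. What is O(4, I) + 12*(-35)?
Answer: -387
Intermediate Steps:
F(N, y) = -N*y/2
O(E, M) = 13 + E*M/2 (O(E, M) = (-½*M*(-1))*E + 13 = (M/2)*E + 13 = E*M/2 + 13 = 13 + E*M/2)
O(4, I) + 12*(-35) = (13 + (½)*4*10) + 12*(-35) = (13 + 20) - 420 = 33 - 420 = -387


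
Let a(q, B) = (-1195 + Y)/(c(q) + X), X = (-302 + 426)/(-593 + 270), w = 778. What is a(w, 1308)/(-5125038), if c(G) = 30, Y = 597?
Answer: 96577/24513056754 ≈ 3.9398e-6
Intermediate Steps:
X = -124/323 (X = 124/(-323) = 124*(-1/323) = -124/323 ≈ -0.38390)
a(q, B) = -96577/4783 (a(q, B) = (-1195 + 597)/(30 - 124/323) = -598/9566/323 = -598*323/9566 = -96577/4783)
a(w, 1308)/(-5125038) = -96577/4783/(-5125038) = -96577/4783*(-1/5125038) = 96577/24513056754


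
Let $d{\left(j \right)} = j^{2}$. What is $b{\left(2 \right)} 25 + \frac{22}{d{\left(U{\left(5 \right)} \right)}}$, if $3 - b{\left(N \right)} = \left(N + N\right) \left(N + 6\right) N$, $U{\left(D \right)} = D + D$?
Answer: $- \frac{76239}{50} \approx -1524.8$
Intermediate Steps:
$U{\left(D \right)} = 2 D$
$b{\left(N \right)} = 3 - 2 N^{2} \left(6 + N\right)$ ($b{\left(N \right)} = 3 - \left(N + N\right) \left(N + 6\right) N = 3 - 2 N \left(6 + N\right) N = 3 - 2 N^{2} \left(6 + N\right)$)
$b{\left(2 \right)} 25 + \frac{22}{d{\left(U{\left(5 \right)} \right)}} = \left(3 - 12 \cdot 2^{2} - 2 \cdot 2^{3}\right) 25 + \frac{22}{\left(2 \cdot 5\right)^{2}} = \left(3 - 48 - 16\right) 25 + \frac{22}{10^{2}} = \left(3 - 48 - 16\right) 25 + \frac{22}{100} = \left(-61\right) 25 + 22 \cdot \frac{1}{100} = -1525 + \frac{11}{50} = - \frac{76239}{50}$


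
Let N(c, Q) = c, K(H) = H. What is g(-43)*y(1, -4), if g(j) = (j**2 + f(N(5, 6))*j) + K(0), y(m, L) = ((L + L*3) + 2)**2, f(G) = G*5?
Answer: 151704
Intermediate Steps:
f(G) = 5*G
y(m, L) = (2 + 4*L)**2 (y(m, L) = ((L + 3*L) + 2)**2 = (4*L + 2)**2 = (2 + 4*L)**2)
g(j) = j**2 + 25*j (g(j) = (j**2 + (5*5)*j) + 0 = (j**2 + 25*j) + 0 = j**2 + 25*j)
g(-43)*y(1, -4) = (-43*(25 - 43))*(4*(1 + 2*(-4))**2) = (-43*(-18))*(4*(1 - 8)**2) = 774*(4*(-7)**2) = 774*(4*49) = 774*196 = 151704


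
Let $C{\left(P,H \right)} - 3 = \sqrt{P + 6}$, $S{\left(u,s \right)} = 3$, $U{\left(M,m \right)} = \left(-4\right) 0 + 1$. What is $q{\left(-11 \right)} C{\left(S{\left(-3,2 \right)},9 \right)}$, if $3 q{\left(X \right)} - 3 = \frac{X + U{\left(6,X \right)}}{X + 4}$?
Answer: $\frac{62}{7} \approx 8.8571$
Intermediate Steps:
$U{\left(M,m \right)} = 1$ ($U{\left(M,m \right)} = 0 + 1 = 1$)
$C{\left(P,H \right)} = 3 + \sqrt{6 + P}$ ($C{\left(P,H \right)} = 3 + \sqrt{P + 6} = 3 + \sqrt{6 + P}$)
$q{\left(X \right)} = 1 + \frac{1 + X}{3 \left(4 + X\right)}$ ($q{\left(X \right)} = 1 + \frac{\left(X + 1\right) \frac{1}{X + 4}}{3} = 1 + \frac{\left(1 + X\right) \frac{1}{4 + X}}{3} = 1 + \frac{\frac{1}{4 + X} \left(1 + X\right)}{3} = 1 + \frac{1 + X}{3 \left(4 + X\right)}$)
$q{\left(-11 \right)} C{\left(S{\left(-3,2 \right)},9 \right)} = \frac{13 + 4 \left(-11\right)}{3 \left(4 - 11\right)} \left(3 + \sqrt{6 + 3}\right) = \frac{13 - 44}{3 \left(-7\right)} \left(3 + \sqrt{9}\right) = \frac{1}{3} \left(- \frac{1}{7}\right) \left(-31\right) \left(3 + 3\right) = \frac{31}{21} \cdot 6 = \frac{62}{7}$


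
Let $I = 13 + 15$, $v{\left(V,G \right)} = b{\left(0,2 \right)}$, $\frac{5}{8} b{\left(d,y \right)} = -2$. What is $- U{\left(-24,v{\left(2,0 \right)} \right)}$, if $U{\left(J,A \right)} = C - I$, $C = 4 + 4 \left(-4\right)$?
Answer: $40$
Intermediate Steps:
$b{\left(d,y \right)} = - \frac{16}{5}$ ($b{\left(d,y \right)} = \frac{8}{5} \left(-2\right) = - \frac{16}{5}$)
$v{\left(V,G \right)} = - \frac{16}{5}$
$I = 28$
$C = -12$ ($C = 4 - 16 = -12$)
$U{\left(J,A \right)} = -40$ ($U{\left(J,A \right)} = -12 - 28 = -40$)
$- U{\left(-24,v{\left(2,0 \right)} \right)} = \left(-1\right) \left(-40\right) = 40$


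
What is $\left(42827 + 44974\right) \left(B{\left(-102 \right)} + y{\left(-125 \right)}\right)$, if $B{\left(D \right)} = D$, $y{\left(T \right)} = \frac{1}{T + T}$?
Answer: $- \frac{2239013301}{250} \approx -8.956 \cdot 10^{6}$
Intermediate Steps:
$y{\left(T \right)} = \frac{1}{2 T}$
$\left(42827 + 44974\right) \left(B{\left(-102 \right)} + y{\left(-125 \right)}\right) = \left(42827 + 44974\right) \left(-102 + \frac{1}{2 \left(-125\right)}\right) = 87801 \left(-102 + \frac{1}{2} \left(- \frac{1}{125}\right)\right) = 87801 \left(-102 - \frac{1}{250}\right) = 87801 \left(- \frac{25501}{250}\right) = - \frac{2239013301}{250}$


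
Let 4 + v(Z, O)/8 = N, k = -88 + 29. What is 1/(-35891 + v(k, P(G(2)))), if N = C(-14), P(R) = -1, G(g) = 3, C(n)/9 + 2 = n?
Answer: -1/37075 ≈ -2.6972e-5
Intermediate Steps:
C(n) = -18 + 9*n
k = -59
N = -144 (N = -18 + 9*(-14) = -18 - 126 = -144)
v(Z, O) = -1184 (v(Z, O) = -32 + 8*(-144) = -32 - 1152 = -1184)
1/(-35891 + v(k, P(G(2)))) = 1/(-35891 - 1184) = 1/(-37075) = -1/37075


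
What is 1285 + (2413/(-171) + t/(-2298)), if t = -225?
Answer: 8762183/6894 ≈ 1271.0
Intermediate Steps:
1285 + (2413/(-171) + t/(-2298)) = 1285 + (2413/(-171) - 225/(-2298)) = 1285 + (2413*(-1/171) - 225*(-1/2298)) = 1285 + (-127/9 + 75/766) = 1285 - 96607/6894 = 8762183/6894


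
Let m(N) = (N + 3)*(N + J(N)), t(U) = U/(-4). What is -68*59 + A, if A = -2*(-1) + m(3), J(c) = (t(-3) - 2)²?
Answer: -31861/8 ≈ -3982.6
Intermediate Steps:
t(U) = -U/4 (t(U) = U*(-¼) = -U/4)
J(c) = 25/16 (J(c) = (-¼*(-3) - 2)² = (¾ - 2)² = (-5/4)² = 25/16)
m(N) = (3 + N)*(25/16 + N) (m(N) = (N + 3)*(N + 25/16) = (3 + N)*(25/16 + N))
A = 235/8 (A = -2*(-1) + (75/16 + 3² + (73/16)*3) = 2 + (75/16 + 9 + 219/16) = 2 + 219/8 = 235/8 ≈ 29.375)
-68*59 + A = -68*59 + 235/8 = -4012 + 235/8 = -31861/8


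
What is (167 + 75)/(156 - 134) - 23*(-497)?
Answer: 11442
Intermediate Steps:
(167 + 75)/(156 - 134) - 23*(-497) = 242/22 + 11431 = 242*(1/22) + 11431 = 11 + 11431 = 11442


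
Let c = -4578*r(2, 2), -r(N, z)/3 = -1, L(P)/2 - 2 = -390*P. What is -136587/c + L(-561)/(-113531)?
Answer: 3165693347/519744918 ≈ 6.0909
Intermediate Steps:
L(P) = 4 - 780*P (L(P) = 4 + 2*(-390*P) = 4 - 780*P)
r(N, z) = 3 (r(N, z) = -3*(-1) = 3)
c = -13734 (c = -4578*3 = -13734)
-136587/c + L(-561)/(-113531) = -136587/(-13734) + (4 - 780*(-561))/(-113531) = -136587*(-1/13734) + (4 + 437580)*(-1/113531) = 45529/4578 + 437584*(-1/113531) = 45529/4578 - 437584/113531 = 3165693347/519744918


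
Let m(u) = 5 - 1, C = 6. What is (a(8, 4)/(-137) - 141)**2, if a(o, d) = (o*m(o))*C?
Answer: 380601081/18769 ≈ 20278.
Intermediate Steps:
m(u) = 4
a(o, d) = 24*o (a(o, d) = (o*4)*6 = (4*o)*6 = 24*o)
(a(8, 4)/(-137) - 141)**2 = ((24*8)/(-137) - 141)**2 = (192*(-1/137) - 141)**2 = (-192/137 - 141)**2 = (-19509/137)**2 = 380601081/18769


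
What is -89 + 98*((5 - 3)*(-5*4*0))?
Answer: -89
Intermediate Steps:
-89 + 98*((5 - 3)*(-5*4*0)) = -89 + 98*(2*(-20*0)) = -89 + 98*(2*0) = -89 + 98*0 = -89 + 0 = -89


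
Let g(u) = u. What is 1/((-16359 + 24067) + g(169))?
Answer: 1/7877 ≈ 0.00012695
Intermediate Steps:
1/((-16359 + 24067) + g(169)) = 1/((-16359 + 24067) + 169) = 1/(7708 + 169) = 1/7877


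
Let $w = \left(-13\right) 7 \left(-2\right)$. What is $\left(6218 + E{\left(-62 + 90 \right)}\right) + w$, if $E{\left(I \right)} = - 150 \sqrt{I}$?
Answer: $6400 - 300 \sqrt{7} \approx 5606.3$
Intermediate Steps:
$w = 182$ ($w = \left(-91\right) \left(-2\right) = 182$)
$\left(6218 + E{\left(-62 + 90 \right)}\right) + w = \left(6218 - 150 \sqrt{-62 + 90}\right) + 182 = \left(6218 - 150 \sqrt{28}\right) + 182 = \left(6218 - 150 \cdot 2 \sqrt{7}\right) + 182 = \left(6218 - 300 \sqrt{7}\right) + 182 = 6400 - 300 \sqrt{7}$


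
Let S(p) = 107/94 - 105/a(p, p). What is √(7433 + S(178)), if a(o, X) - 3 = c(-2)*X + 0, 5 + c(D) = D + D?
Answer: √18661416135674/50102 ≈ 86.222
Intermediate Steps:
c(D) = -5 + 2*D (c(D) = -5 + (D + D) = -5 + 2*D)
a(o, X) = 3 - 9*X (a(o, X) = 3 + ((-5 + 2*(-2))*X + 0) = 3 + ((-5 - 4)*X + 0) = 3 + (-9*X + 0) = 3 - 9*X)
S(p) = 107/94 - 105/(3 - 9*p)
√(7433 + S(178)) = √(7433 + 3*(1061 + 107*178)/(94*(-1 + 3*178))) = √(7433 + 3*(1061 + 19046)/(94*(-1 + 534))) = √(7433 + (3/94)*20107/533) = √(7433 + (3/94)*(1/533)*20107) = √(7433 + 60321/50102) = √(372468487/50102) = √18661416135674/50102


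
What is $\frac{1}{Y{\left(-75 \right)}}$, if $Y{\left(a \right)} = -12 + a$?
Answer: $- \frac{1}{87} \approx -0.011494$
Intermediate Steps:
$\frac{1}{Y{\left(-75 \right)}} = \frac{1}{-12 - 75} = \frac{1}{-87} = - \frac{1}{87}$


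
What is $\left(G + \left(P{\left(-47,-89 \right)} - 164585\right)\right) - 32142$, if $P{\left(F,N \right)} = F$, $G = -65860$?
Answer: $-262634$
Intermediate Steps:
$\left(G + \left(P{\left(-47,-89 \right)} - 164585\right)\right) - 32142 = \left(-65860 - 164632\right) - 32142 = -230492 - 32142 = -262634$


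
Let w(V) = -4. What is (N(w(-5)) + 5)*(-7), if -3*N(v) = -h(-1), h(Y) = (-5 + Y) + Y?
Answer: -56/3 ≈ -18.667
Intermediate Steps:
h(Y) = -5 + 2*Y
N(v) = -7/3 (N(v) = -(-1)*(-5 + 2*(-1))/3 = -(-1)*(-5 - 2)/3 = -(-1)*(-7)/3 = -⅓*7 = -7/3)
(N(w(-5)) + 5)*(-7) = (-7/3 + 5)*(-7) = (8/3)*(-7) = -56/3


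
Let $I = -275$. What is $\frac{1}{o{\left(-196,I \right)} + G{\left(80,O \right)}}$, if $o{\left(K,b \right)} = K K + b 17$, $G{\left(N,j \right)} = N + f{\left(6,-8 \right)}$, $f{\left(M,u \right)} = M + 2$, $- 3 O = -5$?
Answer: $\frac{1}{33829} \approx 2.956 \cdot 10^{-5}$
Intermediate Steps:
$O = \frac{5}{3}$ ($O = \left(- \frac{1}{3}\right) \left(-5\right) = \frac{5}{3} \approx 1.6667$)
$f{\left(M,u \right)} = 2 + M$
$G{\left(N,j \right)} = 8 + N$ ($G{\left(N,j \right)} = N + \left(2 + 6\right) = N + 8 = 8 + N$)
$o{\left(K,b \right)} = K^{2} + 17 b$
$\frac{1}{o{\left(-196,I \right)} + G{\left(80,O \right)}} = \frac{1}{\left(\left(-196\right)^{2} + 17 \left(-275\right)\right) + \left(8 + 80\right)} = \frac{1}{\left(38416 - 4675\right) + 88} = \frac{1}{33741 + 88} = \frac{1}{33829}$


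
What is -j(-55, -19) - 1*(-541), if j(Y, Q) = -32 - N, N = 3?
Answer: 576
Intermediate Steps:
j(Y, Q) = -35 (j(Y, Q) = -32 - 1*3 = -32 - 3 = -35)
-j(-55, -19) - 1*(-541) = -1*(-35) - 1*(-541) = 35 + 541 = 576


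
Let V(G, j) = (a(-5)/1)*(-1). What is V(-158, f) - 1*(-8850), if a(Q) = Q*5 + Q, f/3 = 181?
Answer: 8880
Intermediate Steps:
f = 543 (f = 3*181 = 543)
a(Q) = 6*Q (a(Q) = 5*Q + Q = 6*Q)
V(G, j) = 30 (V(G, j) = ((6*(-5))/1)*(-1) = (1*(-30))*(-1) = -30*(-1) = 30)
V(-158, f) - 1*(-8850) = 30 - 1*(-8850) = 30 + 8850 = 8880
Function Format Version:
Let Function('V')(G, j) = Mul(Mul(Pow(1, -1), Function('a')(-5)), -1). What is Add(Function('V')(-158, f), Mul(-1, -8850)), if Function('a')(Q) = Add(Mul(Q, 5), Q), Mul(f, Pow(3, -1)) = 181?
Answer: 8880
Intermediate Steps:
f = 543 (f = Mul(3, 181) = 543)
Function('a')(Q) = Mul(6, Q) (Function('a')(Q) = Add(Mul(5, Q), Q) = Mul(6, Q))
Function('V')(G, j) = 30 (Function('V')(G, j) = Mul(Mul(Pow(1, -1), Mul(6, -5)), -1) = Mul(Mul(1, -30), -1) = Mul(-30, -1) = 30)
Add(Function('V')(-158, f), Mul(-1, -8850)) = Add(30, Mul(-1, -8850)) = Add(30, 8850) = 8880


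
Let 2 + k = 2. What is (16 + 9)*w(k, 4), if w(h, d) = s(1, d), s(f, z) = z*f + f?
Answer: 125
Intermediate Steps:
k = 0 (k = -2 + 2 = 0)
s(f, z) = f + f*z (s(f, z) = f*z + f = f + f*z)
w(h, d) = 1 + d (w(h, d) = 1*(1 + d) = 1 + d)
(16 + 9)*w(k, 4) = (16 + 9)*(1 + 4) = 25*5 = 125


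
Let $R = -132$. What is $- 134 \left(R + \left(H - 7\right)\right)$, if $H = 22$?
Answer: $15678$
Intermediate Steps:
$- 134 \left(R + \left(H - 7\right)\right) = - 134 \left(-132 + \left(22 - 7\right)\right) = - 134 \left(-132 + 15\right) = \left(-134\right) \left(-117\right) = 15678$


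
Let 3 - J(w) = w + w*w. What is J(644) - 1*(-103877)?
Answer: -311500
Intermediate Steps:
J(w) = 3 - w - w² (J(w) = 3 - (w + w*w) = 3 - (w + w²) = 3 + (-w - w²) = 3 - w - w²)
J(644) - 1*(-103877) = (3 - 1*644 - 1*644²) - 1*(-103877) = (3 - 644 - 1*414736) + 103877 = (3 - 644 - 414736) + 103877 = -415377 + 103877 = -311500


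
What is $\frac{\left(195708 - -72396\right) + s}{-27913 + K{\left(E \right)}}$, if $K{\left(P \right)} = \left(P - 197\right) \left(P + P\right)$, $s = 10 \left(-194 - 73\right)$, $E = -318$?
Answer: $\frac{265434}{299627} \approx 0.88588$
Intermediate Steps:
$s = -2670$ ($s = 10 \left(-267\right) = -2670$)
$K{\left(P \right)} = 2 P \left(-197 + P\right)$ ($K{\left(P \right)} = \left(-197 + P\right) 2 P = 2 P \left(-197 + P\right)$)
$\frac{\left(195708 - -72396\right) + s}{-27913 + K{\left(E \right)}} = \frac{\left(195708 - -72396\right) - 2670}{-27913 + 2 \left(-318\right) \left(-197 - 318\right)} = \frac{\left(195708 + 72396\right) - 2670}{-27913 + 2 \left(-318\right) \left(-515\right)} = \frac{268104 - 2670}{-27913 + 327540} = \frac{265434}{299627}$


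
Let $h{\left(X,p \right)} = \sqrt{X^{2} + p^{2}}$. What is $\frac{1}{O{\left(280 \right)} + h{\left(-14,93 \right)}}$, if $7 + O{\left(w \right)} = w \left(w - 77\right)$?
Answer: $\frac{56833}{3229981044} - \frac{\sqrt{8845}}{3229981044} \approx 1.7566 \cdot 10^{-5}$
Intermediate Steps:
$O{\left(w \right)} = -7 + w \left(-77 + w\right)$ ($O{\left(w \right)} = -7 + w \left(w - 77\right) = -7 + w \left(-77 + w\right)$)
$\frac{1}{O{\left(280 \right)} + h{\left(-14,93 \right)}} = \frac{1}{\left(-7 + 280^{2} - 21560\right) + \sqrt{\left(-14\right)^{2} + 93^{2}}} = \frac{1}{\left(-7 + 78400 - 21560\right) + \sqrt{196 + 8649}} = \frac{1}{56833 + \sqrt{8845}}$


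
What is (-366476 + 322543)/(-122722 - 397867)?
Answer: 43933/520589 ≈ 0.084391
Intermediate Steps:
(-366476 + 322543)/(-122722 - 397867) = -43933/(-520589) = -43933*(-1/520589) = 43933/520589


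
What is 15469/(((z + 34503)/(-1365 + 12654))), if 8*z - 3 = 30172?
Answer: 1397036328/306199 ≈ 4562.5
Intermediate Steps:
z = 30175/8 (z = 3/8 + (⅛)*30172 = 3/8 + 7543/2 = 30175/8 ≈ 3771.9)
15469/(((z + 34503)/(-1365 + 12654))) = 15469/(((30175/8 + 34503)/(-1365 + 12654))) = 15469/(((306199/8)/11289)) = 15469/(((306199/8)*(1/11289))) = 15469/(306199/90312) = 15469*(90312/306199) = 1397036328/306199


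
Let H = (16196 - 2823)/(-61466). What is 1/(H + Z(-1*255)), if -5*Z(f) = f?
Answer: 61466/3121393 ≈ 0.019692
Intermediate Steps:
Z(f) = -f/5
H = -13373/61466 (H = 13373*(-1/61466) = -13373/61466 ≈ -0.21757)
1/(H + Z(-1*255)) = 1/(-13373/61466 - (-1)*255/5) = 1/(-13373/61466 - 1/5*(-255)) = 1/(-13373/61466 + 51) = 1/(3121393/61466) = 61466/3121393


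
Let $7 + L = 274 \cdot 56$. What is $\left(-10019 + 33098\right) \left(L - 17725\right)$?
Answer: $-55112652$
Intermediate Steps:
$L = 15337$ ($L = -7 + 274 \cdot 56 = -7 + 15344 = 15337$)
$\left(-10019 + 33098\right) \left(L - 17725\right) = \left(-10019 + 33098\right) \left(15337 - 17725\right) = 23079 \left(-2388\right) = -55112652$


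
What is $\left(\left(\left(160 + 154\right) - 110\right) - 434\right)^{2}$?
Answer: $52900$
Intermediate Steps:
$\left(\left(\left(160 + 154\right) - 110\right) - 434\right)^{2} = \left(\left(314 - 110\right) - 434\right)^{2} = \left(204 - 434\right)^{2} = \left(-230\right)^{2} = 52900$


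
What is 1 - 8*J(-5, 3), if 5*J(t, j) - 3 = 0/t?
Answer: -19/5 ≈ -3.8000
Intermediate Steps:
J(t, j) = ⅗ (J(t, j) = ⅗ + (0/t)/5 = ⅗ + (⅕)*0 = ⅗ + 0 = ⅗)
1 - 8*J(-5, 3) = 1 - 8*⅗ = 1 - 24/5 = -19/5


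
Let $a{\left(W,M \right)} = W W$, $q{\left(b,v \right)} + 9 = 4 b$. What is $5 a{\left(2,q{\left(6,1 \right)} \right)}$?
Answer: $20$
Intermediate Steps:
$q{\left(b,v \right)} = -9 + 4 b$
$a{\left(W,M \right)} = W^{2}$
$5 a{\left(2,q{\left(6,1 \right)} \right)} = 5 \cdot 2^{2} = 5 \cdot 4 = 20$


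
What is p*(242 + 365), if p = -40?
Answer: -24280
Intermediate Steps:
p*(242 + 365) = -40*(242 + 365) = -40*607 = -24280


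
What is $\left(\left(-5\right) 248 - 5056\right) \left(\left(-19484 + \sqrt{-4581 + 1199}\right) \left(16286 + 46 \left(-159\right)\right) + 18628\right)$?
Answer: $1100489298720 - 56487712 i \sqrt{3382} \approx 1.1005 \cdot 10^{12} - 3.285 \cdot 10^{9} i$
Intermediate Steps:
$\left(\left(-5\right) 248 - 5056\right) \left(\left(-19484 + \sqrt{-4581 + 1199}\right) \left(16286 + 46 \left(-159\right)\right) + 18628\right) = \left(-1240 - 5056\right) \left(\left(-19484 + \sqrt{-3382}\right) \left(16286 - 7314\right) + 18628\right) = - 6296 \left(\left(-19484 + i \sqrt{3382}\right) 8972 + 18628\right) = - 6296 \left(\left(-174810448 + 8972 i \sqrt{3382}\right) + 18628\right) = - 6296 \left(-174791820 + 8972 i \sqrt{3382}\right) = 1100489298720 - 56487712 i \sqrt{3382}$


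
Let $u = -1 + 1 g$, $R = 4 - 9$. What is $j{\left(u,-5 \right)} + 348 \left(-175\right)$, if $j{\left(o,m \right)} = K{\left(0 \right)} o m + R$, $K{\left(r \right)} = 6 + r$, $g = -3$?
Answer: $-60785$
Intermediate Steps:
$R = -5$ ($R = 4 - 9 = -5$)
$u = -4$ ($u = -1 + 1 \left(-3\right) = -1 - 3 = -4$)
$j{\left(o,m \right)} = -5 + 6 m o$ ($j{\left(o,m \right)} = \left(6 + 0\right) o m - 5 = 6 o m - 5 = 6 m o - 5 = -5 + 6 m o$)
$j{\left(u,-5 \right)} + 348 \left(-175\right) = \left(-5 + 6 \left(-5\right) \left(-4\right)\right) + 348 \left(-175\right) = \left(-5 + 120\right) - 60900 = 115 - 60900 = -60785$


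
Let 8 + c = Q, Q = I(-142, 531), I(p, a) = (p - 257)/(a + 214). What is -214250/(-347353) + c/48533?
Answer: 7744446643523/12559271946005 ≈ 0.61663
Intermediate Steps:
I(p, a) = (-257 + p)/(214 + a)
Q = -399/745 (Q = (-257 - 142)/(214 + 531) = -399/745 ≈ -0.53557)
c = -6359/745 (c = -8 - 399/745 = -6359/745 ≈ -8.5356)
-214250/(-347353) + c/48533 = -214250/(-347353) - 6359/745/48533 = -214250*(-1/347353) - 6359/745*1/48533 = 214250/347353 - 6359/36157085 = 7744446643523/12559271946005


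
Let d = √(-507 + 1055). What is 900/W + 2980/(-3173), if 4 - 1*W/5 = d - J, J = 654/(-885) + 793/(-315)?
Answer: -710170241847320/599980839252247 - 124344801000*√137/189089454539 ≈ -8.8806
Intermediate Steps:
J = -60521/18585 (J = 654*(-1/885) + 793*(-1/315) = -218/295 - 793/315 = -60521/18585 ≈ -3.2564)
d = 2*√137 (d = √548 = 2*√137 ≈ 23.409)
W = 13819/3717 - 10*√137 (W = 20 - 5*(2*√137 - 1*(-60521/18585)) = 20 - 5*(2*√137 + 60521/18585) = 20 - 5*(60521/18585 + 2*√137) = 20 + (-60521/3717 - 10*√137) = 13819/3717 - 10*√137 ≈ -113.33)
900/W + 2980/(-3173) = 900/(13819/3717 - 10*√137) + 2980/(-3173) = 900/(13819/3717 - 10*√137) + 2980*(-1/3173) = 900/(13819/3717 - 10*√137) - 2980/3173 = -2980/3173 + 900/(13819/3717 - 10*√137)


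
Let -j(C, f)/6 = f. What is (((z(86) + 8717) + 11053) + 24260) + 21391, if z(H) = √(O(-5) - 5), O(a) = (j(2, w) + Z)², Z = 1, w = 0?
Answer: 65421 + 2*I ≈ 65421.0 + 2.0*I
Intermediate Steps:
j(C, f) = -6*f
O(a) = 1 (O(a) = (-6*0 + 1)² = (0 + 1)² = 1² = 1)
z(H) = 2*I (z(H) = √(1 - 5) = √(-4) = 2*I)
(((z(86) + 8717) + 11053) + 24260) + 21391 = (((2*I + 8717) + 11053) + 24260) + 21391 = (((8717 + 2*I) + 11053) + 24260) + 21391 = ((19770 + 2*I) + 24260) + 21391 = (44030 + 2*I) + 21391 = 65421 + 2*I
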